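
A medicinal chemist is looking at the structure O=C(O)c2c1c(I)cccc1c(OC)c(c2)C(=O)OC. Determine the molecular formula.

Walk through each heavy atom and fill implicit hydrogens from standard valence (C 4, N 3, O 2, S 2, halogen 1); for lowercase aromatic atoms, an aromatic c carries 1 H when it has two neighbours and 0 H with three, and aromatic n carries 0 H:
  atom 1: O, bond orders sum to 2 (valence 2) → 0 H
  atom 2: C, bond orders sum to 4 (valence 4) → 0 H
  atom 3: O, bond orders sum to 1 (valence 2) → 1 H
  atom 4: aromatic c, 3 neighbours → 0 H
  atom 5: aromatic c, 3 neighbours → 0 H
  atom 6: aromatic c, 3 neighbours → 0 H
  atom 7: I (halogen, monovalent) → 0 H
  atom 8: aromatic c, 2 neighbours → 1 H
  atom 9: aromatic c, 2 neighbours → 1 H
  atom 10: aromatic c, 2 neighbours → 1 H
  atom 11: aromatic c, 3 neighbours → 0 H
  atom 12: aromatic c, 3 neighbours → 0 H
  atom 13: O, bond orders sum to 2 (valence 2) → 0 H
  atom 14: C, bond orders sum to 1 (valence 4) → 3 H
  atom 15: aromatic c, 3 neighbours → 0 H
  atom 16: aromatic c, 2 neighbours → 1 H
  atom 17: C, bond orders sum to 4 (valence 4) → 0 H
  atom 18: O, bond orders sum to 2 (valence 2) → 0 H
  atom 19: O, bond orders sum to 2 (valence 2) → 0 H
  atom 20: C, bond orders sum to 1 (valence 4) → 3 H
Totals → C:14, H:11, I:1, O:5.

C14H11IO5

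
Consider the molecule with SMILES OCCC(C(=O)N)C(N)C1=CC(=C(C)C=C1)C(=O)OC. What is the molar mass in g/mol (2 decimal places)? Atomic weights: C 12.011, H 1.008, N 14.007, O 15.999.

First, the molecular formula is C14H20N2O4 (counting implicit H from valence).
  C: 14 × 12.011 = 168.154
  H: 20 × 1.008 = 20.160
  N: 2 × 14.007 = 28.014
  O: 4 × 15.999 = 63.996
Sum: 14×12.011 + 20×1.008 + 2×14.007 + 4×15.999 = 280.324 → 280.32 g/mol.

280.32 g/mol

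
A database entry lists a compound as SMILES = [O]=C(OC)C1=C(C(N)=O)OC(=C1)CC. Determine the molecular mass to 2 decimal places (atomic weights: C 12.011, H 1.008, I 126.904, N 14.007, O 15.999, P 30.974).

First, the molecular formula is C9H11NO4 (counting implicit H from valence).
  C: 9 × 12.011 = 108.099
  H: 11 × 1.008 = 11.088
  N: 1 × 14.007 = 14.007
  O: 4 × 15.999 = 63.996
Sum: 9×12.011 + 11×1.008 + 1×14.007 + 4×15.999 = 197.190 → 197.19 g/mol.

197.19 g/mol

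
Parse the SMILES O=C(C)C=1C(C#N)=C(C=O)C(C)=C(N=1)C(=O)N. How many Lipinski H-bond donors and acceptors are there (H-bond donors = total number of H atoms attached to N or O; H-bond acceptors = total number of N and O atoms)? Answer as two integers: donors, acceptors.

Donors: find every N or O and count the H atoms it carries.
  atom 1 (O): bond orders sum to 2 → 0 H
  atom 7 (N): bond orders sum to 3 → 0 H
  atom 10 (O): bond orders sum to 2 → 0 H
  atom 14 (N): bond orders sum to 3 → 0 H
  atom 16 (O): bond orders sum to 2 → 0 H
  atom 17 (N): bond orders sum to 1 → 2 H
Lipinski HBD = 2.
Acceptors: N atoms = 3, O atoms = 3 → HBA = 6.

2, 6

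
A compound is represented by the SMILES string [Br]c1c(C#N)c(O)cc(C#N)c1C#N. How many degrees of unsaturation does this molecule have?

Molecular formula: C9H2BrN3O.
DoU = (2C + 2 + N − H − X) / 2, where X is the halogen count and O/S are ignored.
    = (2·9 + 2 + 3 − 2 − 1) / 2 = 20 / 2 = 10.

10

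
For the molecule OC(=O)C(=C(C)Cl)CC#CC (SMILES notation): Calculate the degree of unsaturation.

4

Molecular formula: C8H9ClO2.
DoU = (2C + 2 + N − H − X) / 2, where X is the halogen count and O/S are ignored.
    = (2·8 + 2 + 0 − 9 − 1) / 2 = 8 / 2 = 4.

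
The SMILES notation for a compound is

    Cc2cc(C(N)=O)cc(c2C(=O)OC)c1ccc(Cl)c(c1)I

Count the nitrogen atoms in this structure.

Scan the SMILES for N atoms (remember two-letter symbols like Cl and Br are single atoms).
Nitrogen count: 1.

1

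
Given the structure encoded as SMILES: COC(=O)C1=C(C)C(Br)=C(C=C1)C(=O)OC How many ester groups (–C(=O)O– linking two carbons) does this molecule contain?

2

The ester motif appears at heavy-atom positions 3, 13 in the SMILES.
Ester count: 2.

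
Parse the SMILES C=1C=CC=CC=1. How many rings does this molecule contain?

1

In SMILES, each pair of matching ring-closure digits denotes one ring-closing bond; the number of such bonds equals the number of independent rings.
Ring-closure bonds here: 1.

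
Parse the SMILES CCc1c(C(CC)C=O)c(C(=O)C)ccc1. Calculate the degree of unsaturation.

Molecular formula: C14H18O2.
DoU = (2C + 2 + N − H − X) / 2, where X is the halogen count and O/S are ignored.
    = (2·14 + 2 + 0 − 18 − 0) / 2 = 12 / 2 = 6.

6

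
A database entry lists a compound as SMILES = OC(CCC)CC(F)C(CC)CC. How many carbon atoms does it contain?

Count every carbon token in the SMILES (each C, including those in ring-closure positions and inside branches).
Carbon count: 11.

11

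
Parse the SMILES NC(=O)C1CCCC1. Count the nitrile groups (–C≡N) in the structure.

0

Scan the SMILES for the nitrile motif — none present.
Groups that are present: 1 amide.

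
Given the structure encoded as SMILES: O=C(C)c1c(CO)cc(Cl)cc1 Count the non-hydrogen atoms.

Every atom symbol written in the SMILES (organic subset) is one heavy atom; implicit H are not written.
Heavy atoms by element → C:9, Cl:1, O:2.
Total: 12.

12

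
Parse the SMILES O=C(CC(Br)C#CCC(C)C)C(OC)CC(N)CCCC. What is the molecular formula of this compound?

C17H30BrNO2

Walk through each heavy atom and fill implicit hydrogens from standard valence (C 4, N 3, O 2, S 2, halogen 1):
  atom 1: O, bond orders sum to 2 (valence 2) → 0 H
  atom 2: C, bond orders sum to 4 (valence 4) → 0 H
  atom 3: C, bond orders sum to 2 (valence 4) → 2 H
  atom 4: C, bond orders sum to 3 (valence 4) → 1 H
  atom 5: Br (halogen, monovalent) → 0 H
  atom 6: C, bond orders sum to 4 (valence 4) → 0 H
  atom 7: C, bond orders sum to 4 (valence 4) → 0 H
  atom 8: C, bond orders sum to 2 (valence 4) → 2 H
  atom 9: C, bond orders sum to 3 (valence 4) → 1 H
  atom 10: C, bond orders sum to 1 (valence 4) → 3 H
  atom 11: C, bond orders sum to 1 (valence 4) → 3 H
  atom 12: C, bond orders sum to 3 (valence 4) → 1 H
  atom 13: O, bond orders sum to 2 (valence 2) → 0 H
  atom 14: C, bond orders sum to 1 (valence 4) → 3 H
  atom 15: C, bond orders sum to 2 (valence 4) → 2 H
  atom 16: C, bond orders sum to 3 (valence 4) → 1 H
  atom 17: N, bond orders sum to 1 (valence 3) → 2 H
  atom 18: C, bond orders sum to 2 (valence 4) → 2 H
  atom 19: C, bond orders sum to 2 (valence 4) → 2 H
  atom 20: C, bond orders sum to 2 (valence 4) → 2 H
  atom 21: C, bond orders sum to 1 (valence 4) → 3 H
Totals → C:17, H:30, Br:1, N:1, O:2.
In Hill order: C17H30BrNO2.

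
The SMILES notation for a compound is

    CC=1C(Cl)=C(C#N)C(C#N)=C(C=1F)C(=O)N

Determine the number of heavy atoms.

16

Every atom symbol written in the SMILES (organic subset) is one heavy atom; implicit H are not written.
Heavy atoms by element → C:10, Cl:1, F:1, N:3, O:1.
Total: 16.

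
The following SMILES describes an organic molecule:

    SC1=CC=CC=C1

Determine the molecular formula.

Walk through each heavy atom and fill implicit hydrogens from standard valence (C 4, N 3, O 2, S 2, halogen 1):
  atom 1: S, bond orders sum to 1 (valence 2) → 1 H
  atom 2: C, bond orders sum to 4 (valence 4) → 0 H
  atom 3: C, bond orders sum to 3 (valence 4) → 1 H
  atom 4: C, bond orders sum to 3 (valence 4) → 1 H
  atom 5: C, bond orders sum to 3 (valence 4) → 1 H
  atom 6: C, bond orders sum to 3 (valence 4) → 1 H
  atom 7: C, bond orders sum to 3 (valence 4) → 1 H
Totals → C:6, H:6, S:1.
In Hill order: C6H6S.

C6H6S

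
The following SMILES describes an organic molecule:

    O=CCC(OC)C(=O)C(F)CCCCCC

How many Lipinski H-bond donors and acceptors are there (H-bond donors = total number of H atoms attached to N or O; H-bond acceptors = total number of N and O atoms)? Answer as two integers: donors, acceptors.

Donors: find every N or O and count the H atoms it carries.
  atom 1 (O): bond orders sum to 2 → 0 H
  atom 5 (O): bond orders sum to 2 → 0 H
  atom 8 (O): bond orders sum to 2 → 0 H
Lipinski HBD = 0.
Acceptors: N atoms = 0, O atoms = 3 → HBA = 3.

0, 3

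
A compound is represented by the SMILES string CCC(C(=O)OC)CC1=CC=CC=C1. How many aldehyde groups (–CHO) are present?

Scan the SMILES for the aldehyde motif — none present.
Groups that are present: 1 ester.

0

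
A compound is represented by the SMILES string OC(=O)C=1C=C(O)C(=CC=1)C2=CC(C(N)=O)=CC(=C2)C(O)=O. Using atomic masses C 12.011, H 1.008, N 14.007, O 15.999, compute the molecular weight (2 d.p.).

301.25 g/mol

First, the molecular formula is C15H11NO6 (counting implicit H from valence).
  C: 15 × 12.011 = 180.165
  H: 11 × 1.008 = 11.088
  N: 1 × 14.007 = 14.007
  O: 6 × 15.999 = 95.994
Sum: 15×12.011 + 11×1.008 + 1×14.007 + 6×15.999 = 301.254 → 301.25 g/mol.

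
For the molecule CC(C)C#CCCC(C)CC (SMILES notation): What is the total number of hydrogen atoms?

Walk through each heavy atom and fill implicit hydrogens from standard valence (C 4, N 3, O 2, S 2, halogen 1):
  atom 1: C, bond orders sum to 1 (valence 4) → 3 H
  atom 2: C, bond orders sum to 3 (valence 4) → 1 H
  atom 3: C, bond orders sum to 1 (valence 4) → 3 H
  atom 4: C, bond orders sum to 4 (valence 4) → 0 H
  atom 5: C, bond orders sum to 4 (valence 4) → 0 H
  atom 6: C, bond orders sum to 2 (valence 4) → 2 H
  atom 7: C, bond orders sum to 2 (valence 4) → 2 H
  atom 8: C, bond orders sum to 3 (valence 4) → 1 H
  atom 9: C, bond orders sum to 1 (valence 4) → 3 H
  atom 10: C, bond orders sum to 2 (valence 4) → 2 H
  atom 11: C, bond orders sum to 1 (valence 4) → 3 H
Total hydrogens: 20.

20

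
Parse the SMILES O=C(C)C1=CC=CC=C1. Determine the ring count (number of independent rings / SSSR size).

In SMILES, each pair of matching ring-closure digits denotes one ring-closing bond; the number of such bonds equals the number of independent rings.
Ring-closure bonds here: 1.

1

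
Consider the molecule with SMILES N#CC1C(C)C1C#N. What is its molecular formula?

C6H6N2

Walk through each heavy atom and fill implicit hydrogens from standard valence (C 4, N 3, O 2, S 2, halogen 1):
  atom 1: N, bond orders sum to 3 (valence 3) → 0 H
  atom 2: C, bond orders sum to 4 (valence 4) → 0 H
  atom 3: C, bond orders sum to 3 (valence 4) → 1 H
  atom 4: C, bond orders sum to 3 (valence 4) → 1 H
  atom 5: C, bond orders sum to 1 (valence 4) → 3 H
  atom 6: C, bond orders sum to 3 (valence 4) → 1 H
  atom 7: C, bond orders sum to 4 (valence 4) → 0 H
  atom 8: N, bond orders sum to 3 (valence 3) → 0 H
Totals → C:6, H:6, N:2.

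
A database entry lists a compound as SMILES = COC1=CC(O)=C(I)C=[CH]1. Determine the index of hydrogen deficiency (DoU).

4

Degree of unsaturation = (number of rings) + (number of π bonds).
Ring closures in the SMILES: 1.
π bonds: 3 double bonds (each 1 DoU) → 3 DoU from unsaturation.
Total DoU = 1 + 3 = 4.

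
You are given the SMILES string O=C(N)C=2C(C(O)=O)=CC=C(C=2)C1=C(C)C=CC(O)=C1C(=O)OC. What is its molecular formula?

Walk through each heavy atom and fill implicit hydrogens from standard valence (C 4, N 3, O 2, S 2, halogen 1):
  atom 1: O, bond orders sum to 2 (valence 2) → 0 H
  atom 2: C, bond orders sum to 4 (valence 4) → 0 H
  atom 3: N, bond orders sum to 1 (valence 3) → 2 H
  atom 4: C, bond orders sum to 4 (valence 4) → 0 H
  atom 5: C, bond orders sum to 4 (valence 4) → 0 H
  atom 6: C, bond orders sum to 4 (valence 4) → 0 H
  atom 7: O, bond orders sum to 1 (valence 2) → 1 H
  atom 8: O, bond orders sum to 2 (valence 2) → 0 H
  atom 9: C, bond orders sum to 3 (valence 4) → 1 H
  atom 10: C, bond orders sum to 3 (valence 4) → 1 H
  atom 11: C, bond orders sum to 4 (valence 4) → 0 H
  atom 12: C, bond orders sum to 3 (valence 4) → 1 H
  atom 13: C, bond orders sum to 4 (valence 4) → 0 H
  atom 14: C, bond orders sum to 4 (valence 4) → 0 H
  atom 15: C, bond orders sum to 1 (valence 4) → 3 H
  atom 16: C, bond orders sum to 3 (valence 4) → 1 H
  atom 17: C, bond orders sum to 3 (valence 4) → 1 H
  atom 18: C, bond orders sum to 4 (valence 4) → 0 H
  atom 19: O, bond orders sum to 1 (valence 2) → 1 H
  atom 20: C, bond orders sum to 4 (valence 4) → 0 H
  atom 21: C, bond orders sum to 4 (valence 4) → 0 H
  atom 22: O, bond orders sum to 2 (valence 2) → 0 H
  atom 23: O, bond orders sum to 2 (valence 2) → 0 H
  atom 24: C, bond orders sum to 1 (valence 4) → 3 H
Totals → C:17, H:15, N:1, O:6.
In Hill order: C17H15NO6.

C17H15NO6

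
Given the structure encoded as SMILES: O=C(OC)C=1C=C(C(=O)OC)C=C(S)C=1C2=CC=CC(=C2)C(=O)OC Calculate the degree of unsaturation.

11

Molecular formula: C18H16O6S.
DoU = (2C + 2 + N − H − X) / 2, where X is the halogen count and O/S are ignored.
    = (2·18 + 2 + 0 − 16 − 0) / 2 = 22 / 2 = 11.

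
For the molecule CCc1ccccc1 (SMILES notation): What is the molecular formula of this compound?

Walk through each heavy atom and fill implicit hydrogens from standard valence (C 4, N 3, O 2, S 2, halogen 1); for lowercase aromatic atoms, an aromatic c carries 1 H when it has two neighbours and 0 H with three, and aromatic n carries 0 H:
  atom 1: C, bond orders sum to 1 (valence 4) → 3 H
  atom 2: C, bond orders sum to 2 (valence 4) → 2 H
  atom 3: aromatic c, 3 neighbours → 0 H
  atom 4: aromatic c, 2 neighbours → 1 H
  atom 5: aromatic c, 2 neighbours → 1 H
  atom 6: aromatic c, 2 neighbours → 1 H
  atom 7: aromatic c, 2 neighbours → 1 H
  atom 8: aromatic c, 2 neighbours → 1 H
Totals → C:8, H:10.

C8H10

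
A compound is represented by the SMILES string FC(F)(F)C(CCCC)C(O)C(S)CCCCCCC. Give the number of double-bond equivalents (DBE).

Molecular formula: C15H29F3OS.
DoU = (2C + 2 + N − H − X) / 2, where X is the halogen count and O/S are ignored.
    = (2·15 + 2 + 0 − 29 − 3) / 2 = 0 / 2 = 0.

0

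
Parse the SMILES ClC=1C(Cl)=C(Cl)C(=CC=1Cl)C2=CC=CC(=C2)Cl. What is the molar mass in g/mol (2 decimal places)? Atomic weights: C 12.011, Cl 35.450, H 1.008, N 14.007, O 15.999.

326.42 g/mol

First, the molecular formula is C12H5Cl5 (counting implicit H from valence).
  C: 12 × 12.011 = 144.132
  Cl: 5 × 35.450 = 177.250
  H: 5 × 1.008 = 5.040
Sum: 12×12.011 + 5×35.450 + 5×1.008 = 326.422 → 326.42 g/mol.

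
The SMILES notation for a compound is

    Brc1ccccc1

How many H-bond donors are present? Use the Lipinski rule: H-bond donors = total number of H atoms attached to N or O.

Donors: find every N or O and count the H atoms it carries.
  (no N or O atoms present)
Lipinski HBD = 0.

0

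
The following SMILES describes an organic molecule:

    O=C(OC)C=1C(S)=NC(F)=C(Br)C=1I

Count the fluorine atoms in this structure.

1

Scan the SMILES for F atoms (remember two-letter symbols like Cl and Br are single atoms).
Fluorine count: 1.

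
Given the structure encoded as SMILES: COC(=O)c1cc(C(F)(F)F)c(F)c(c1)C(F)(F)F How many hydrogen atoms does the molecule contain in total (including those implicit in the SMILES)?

Walk through each heavy atom and fill implicit hydrogens from standard valence (C 4, N 3, O 2, S 2, halogen 1); for lowercase aromatic atoms, an aromatic c carries 1 H when it has two neighbours and 0 H with three, and aromatic n carries 0 H:
  atom 1: C, bond orders sum to 1 (valence 4) → 3 H
  atom 2: O, bond orders sum to 2 (valence 2) → 0 H
  atom 3: C, bond orders sum to 4 (valence 4) → 0 H
  atom 4: O, bond orders sum to 2 (valence 2) → 0 H
  atom 5: aromatic c, 3 neighbours → 0 H
  atom 6: aromatic c, 2 neighbours → 1 H
  atom 7: aromatic c, 3 neighbours → 0 H
  atom 8: C, bond orders sum to 4 (valence 4) → 0 H
  atom 9: F (halogen, monovalent) → 0 H
  atom 10: F (halogen, monovalent) → 0 H
  atom 11: F (halogen, monovalent) → 0 H
  atom 12: aromatic c, 3 neighbours → 0 H
  atom 13: F (halogen, monovalent) → 0 H
  atom 14: aromatic c, 3 neighbours → 0 H
  atom 15: aromatic c, 2 neighbours → 1 H
  atom 16: C, bond orders sum to 4 (valence 4) → 0 H
  atom 17: F (halogen, monovalent) → 0 H
  atom 18: F (halogen, monovalent) → 0 H
  atom 19: F (halogen, monovalent) → 0 H
Total hydrogens: 5.

5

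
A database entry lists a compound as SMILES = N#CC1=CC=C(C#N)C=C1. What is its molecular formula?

Walk through each heavy atom and fill implicit hydrogens from standard valence (C 4, N 3, O 2, S 2, halogen 1):
  atom 1: N, bond orders sum to 3 (valence 3) → 0 H
  atom 2: C, bond orders sum to 4 (valence 4) → 0 H
  atom 3: C, bond orders sum to 4 (valence 4) → 0 H
  atom 4: C, bond orders sum to 3 (valence 4) → 1 H
  atom 5: C, bond orders sum to 3 (valence 4) → 1 H
  atom 6: C, bond orders sum to 4 (valence 4) → 0 H
  atom 7: C, bond orders sum to 4 (valence 4) → 0 H
  atom 8: N, bond orders sum to 3 (valence 3) → 0 H
  atom 9: C, bond orders sum to 3 (valence 4) → 1 H
  atom 10: C, bond orders sum to 3 (valence 4) → 1 H
Totals → C:8, H:4, N:2.

C8H4N2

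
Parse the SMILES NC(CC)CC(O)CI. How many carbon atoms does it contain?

Count every carbon token in the SMILES (each C, including those in ring-closure positions and inside branches).
Carbon count: 6.

6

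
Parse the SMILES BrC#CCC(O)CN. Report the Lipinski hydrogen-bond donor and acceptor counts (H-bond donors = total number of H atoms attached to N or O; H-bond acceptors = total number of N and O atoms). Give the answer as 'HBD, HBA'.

Donors: find every N or O and count the H atoms it carries.
  atom 6 (O): bond orders sum to 1 → 1 H
  atom 8 (N): bond orders sum to 1 → 2 H
Lipinski HBD = 3.
Acceptors: N atoms = 1, O atoms = 1 → HBA = 2.

3, 2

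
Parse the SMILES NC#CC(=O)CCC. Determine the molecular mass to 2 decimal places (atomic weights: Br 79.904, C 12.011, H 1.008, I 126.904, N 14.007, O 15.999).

111.14 g/mol

First, the molecular formula is C6H9NO (counting implicit H from valence).
  C: 6 × 12.011 = 72.066
  H: 9 × 1.008 = 9.072
  N: 1 × 14.007 = 14.007
  O: 1 × 15.999 = 15.999
Sum: 6×12.011 + 9×1.008 + 1×14.007 + 1×15.999 = 111.144 → 111.14 g/mol.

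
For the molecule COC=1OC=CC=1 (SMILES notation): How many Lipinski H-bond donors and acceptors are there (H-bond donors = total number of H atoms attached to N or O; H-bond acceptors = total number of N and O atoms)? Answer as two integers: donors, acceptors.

Donors: find every N or O and count the H atoms it carries.
  atom 2 (O): bond orders sum to 2 → 0 H
  atom 4 (O): bond orders sum to 2 → 0 H
Lipinski HBD = 0.
Acceptors: N atoms = 0, O atoms = 2 → HBA = 2.

0, 2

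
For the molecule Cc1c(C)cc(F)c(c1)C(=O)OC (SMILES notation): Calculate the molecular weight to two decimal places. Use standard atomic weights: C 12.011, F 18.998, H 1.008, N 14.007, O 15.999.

First, the molecular formula is C10H11FO2 (counting implicit H from valence).
  C: 10 × 12.011 = 120.110
  F: 1 × 18.998 = 18.998
  H: 11 × 1.008 = 11.088
  O: 2 × 15.999 = 31.998
Sum: 10×12.011 + 1×18.998 + 11×1.008 + 2×15.999 = 182.194 → 182.19 g/mol.

182.19 g/mol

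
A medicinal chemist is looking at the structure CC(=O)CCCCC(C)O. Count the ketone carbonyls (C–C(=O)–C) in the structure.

The ketone motif appears at heavy-atom position 2 in the SMILES.
Other groups present: 1 hydroxyl.
Ketone count: 1.

1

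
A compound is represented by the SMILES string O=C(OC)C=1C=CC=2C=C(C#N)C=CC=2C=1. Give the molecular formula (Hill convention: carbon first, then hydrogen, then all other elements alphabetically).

C13H9NO2

Walk through each heavy atom and fill implicit hydrogens from standard valence (C 4, N 3, O 2, S 2, halogen 1):
  atom 1: O, bond orders sum to 2 (valence 2) → 0 H
  atom 2: C, bond orders sum to 4 (valence 4) → 0 H
  atom 3: O, bond orders sum to 2 (valence 2) → 0 H
  atom 4: C, bond orders sum to 1 (valence 4) → 3 H
  atom 5: C, bond orders sum to 4 (valence 4) → 0 H
  atom 6: C, bond orders sum to 3 (valence 4) → 1 H
  atom 7: C, bond orders sum to 3 (valence 4) → 1 H
  atom 8: C, bond orders sum to 4 (valence 4) → 0 H
  atom 9: C, bond orders sum to 3 (valence 4) → 1 H
  atom 10: C, bond orders sum to 4 (valence 4) → 0 H
  atom 11: C, bond orders sum to 4 (valence 4) → 0 H
  atom 12: N, bond orders sum to 3 (valence 3) → 0 H
  atom 13: C, bond orders sum to 3 (valence 4) → 1 H
  atom 14: C, bond orders sum to 3 (valence 4) → 1 H
  atom 15: C, bond orders sum to 4 (valence 4) → 0 H
  atom 16: C, bond orders sum to 3 (valence 4) → 1 H
Totals → C:13, H:9, N:1, O:2.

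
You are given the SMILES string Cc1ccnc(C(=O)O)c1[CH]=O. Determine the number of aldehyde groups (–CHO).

The aldehyde motif appears at heavy-atom position 11 in the SMILES.
Other groups present: 1 carboxylic acid.
Aldehyde count: 1.

1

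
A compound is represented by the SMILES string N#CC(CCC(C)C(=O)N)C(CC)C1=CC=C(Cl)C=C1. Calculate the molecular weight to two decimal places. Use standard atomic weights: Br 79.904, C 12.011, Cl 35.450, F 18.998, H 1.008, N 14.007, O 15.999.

First, the molecular formula is C16H21ClN2O (counting implicit H from valence).
  C: 16 × 12.011 = 192.176
  Cl: 1 × 35.450 = 35.450
  H: 21 × 1.008 = 21.168
  N: 2 × 14.007 = 28.014
  O: 1 × 15.999 = 15.999
Sum: 16×12.011 + 1×35.450 + 21×1.008 + 2×14.007 + 1×15.999 = 292.807 → 292.81 g/mol.

292.81 g/mol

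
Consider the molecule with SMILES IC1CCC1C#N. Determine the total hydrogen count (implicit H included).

Walk through each heavy atom and fill implicit hydrogens from standard valence (C 4, N 3, O 2, S 2, halogen 1):
  atom 1: I (halogen, monovalent) → 0 H
  atom 2: C, bond orders sum to 3 (valence 4) → 1 H
  atom 3: C, bond orders sum to 2 (valence 4) → 2 H
  atom 4: C, bond orders sum to 2 (valence 4) → 2 H
  atom 5: C, bond orders sum to 3 (valence 4) → 1 H
  atom 6: C, bond orders sum to 4 (valence 4) → 0 H
  atom 7: N, bond orders sum to 3 (valence 3) → 0 H
Total hydrogens: 6.

6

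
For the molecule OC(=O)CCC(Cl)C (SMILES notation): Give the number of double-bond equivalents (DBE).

1

Molecular formula: C5H9ClO2.
DoU = (2C + 2 + N − H − X) / 2, where X is the halogen count and O/S are ignored.
    = (2·5 + 2 + 0 − 9 − 1) / 2 = 2 / 2 = 1.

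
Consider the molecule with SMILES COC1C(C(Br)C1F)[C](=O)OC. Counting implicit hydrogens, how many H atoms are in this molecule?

Walk through each heavy atom and fill implicit hydrogens from standard valence (C 4, N 3, O 2, S 2, halogen 1):
  atom 1: C, bond orders sum to 1 (valence 4) → 3 H
  atom 2: O, bond orders sum to 2 (valence 2) → 0 H
  atom 3: C, bond orders sum to 3 (valence 4) → 1 H
  atom 4: C, bond orders sum to 3 (valence 4) → 1 H
  atom 5: C, bond orders sum to 3 (valence 4) → 1 H
  atom 6: Br (halogen, monovalent) → 0 H
  atom 7: C, bond orders sum to 3 (valence 4) → 1 H
  atom 8: F (halogen, monovalent) → 0 H
  atom 9: C with explicit H count 0
  atom 10: O, bond orders sum to 2 (valence 2) → 0 H
  atom 11: O, bond orders sum to 2 (valence 2) → 0 H
  atom 12: C, bond orders sum to 1 (valence 4) → 3 H
Total hydrogens: 10.

10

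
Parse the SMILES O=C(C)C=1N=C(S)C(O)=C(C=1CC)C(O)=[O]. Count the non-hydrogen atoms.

Every atom symbol written in the SMILES (organic subset) is one heavy atom; implicit H are not written.
Heavy atoms by element → C:10, N:1, O:4, S:1.
Total: 16.

16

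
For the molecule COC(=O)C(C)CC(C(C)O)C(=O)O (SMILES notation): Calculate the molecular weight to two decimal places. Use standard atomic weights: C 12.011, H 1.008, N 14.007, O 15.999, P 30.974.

First, the molecular formula is C9H16O5 (counting implicit H from valence).
  C: 9 × 12.011 = 108.099
  H: 16 × 1.008 = 16.128
  O: 5 × 15.999 = 79.995
Sum: 9×12.011 + 16×1.008 + 5×15.999 = 204.222 → 204.22 g/mol.

204.22 g/mol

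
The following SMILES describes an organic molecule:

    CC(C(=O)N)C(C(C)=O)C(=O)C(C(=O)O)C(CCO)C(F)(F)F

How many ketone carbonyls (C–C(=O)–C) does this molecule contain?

2

The ketone motif appears at heavy-atom positions 7, 10 in the SMILES.
Other groups present: 1 amide, 1 carboxylic acid, 1 hydroxyl.
Ketone count: 2.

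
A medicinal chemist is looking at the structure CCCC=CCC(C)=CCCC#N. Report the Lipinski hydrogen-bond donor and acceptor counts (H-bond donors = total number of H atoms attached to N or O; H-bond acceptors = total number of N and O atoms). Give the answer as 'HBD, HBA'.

Donors: find every N or O and count the H atoms it carries.
  atom 13 (N): bond orders sum to 3 → 0 H
Lipinski HBD = 0.
Acceptors: N atoms = 1, O atoms = 0 → HBA = 1.

0, 1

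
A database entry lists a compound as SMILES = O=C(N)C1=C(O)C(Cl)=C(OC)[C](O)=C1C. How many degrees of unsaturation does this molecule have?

Degree of unsaturation = (number of rings) + (number of π bonds).
Ring closures in the SMILES: 1.
π bonds: 4 double bonds (each 1 DoU) → 4 DoU from unsaturation.
Total DoU = 1 + 4 = 5.

5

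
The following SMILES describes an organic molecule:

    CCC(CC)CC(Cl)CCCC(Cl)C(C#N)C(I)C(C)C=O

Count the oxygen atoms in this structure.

1

Scan the SMILES for O atoms (remember two-letter symbols like Cl and Br are single atoms).
Oxygen count: 1.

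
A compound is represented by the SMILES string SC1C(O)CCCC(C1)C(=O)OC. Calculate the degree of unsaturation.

Molecular formula: C9H16O3S.
DoU = (2C + 2 + N − H − X) / 2, where X is the halogen count and O/S are ignored.
    = (2·9 + 2 + 0 − 16 − 0) / 2 = 4 / 2 = 2.

2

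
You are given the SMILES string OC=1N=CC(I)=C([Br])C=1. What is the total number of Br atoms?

1

Scan the SMILES for Br atoms (remember two-letter symbols like Cl and Br are single atoms).
Bromine count: 1.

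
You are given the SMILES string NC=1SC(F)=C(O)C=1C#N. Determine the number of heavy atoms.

Every atom symbol written in the SMILES (organic subset) is one heavy atom; implicit H are not written.
Heavy atoms by element → C:5, F:1, N:2, O:1, S:1.
Total: 10.

10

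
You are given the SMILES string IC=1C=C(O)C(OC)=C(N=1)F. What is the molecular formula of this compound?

Walk through each heavy atom and fill implicit hydrogens from standard valence (C 4, N 3, O 2, S 2, halogen 1):
  atom 1: I (halogen, monovalent) → 0 H
  atom 2: C, bond orders sum to 4 (valence 4) → 0 H
  atom 3: C, bond orders sum to 3 (valence 4) → 1 H
  atom 4: C, bond orders sum to 4 (valence 4) → 0 H
  atom 5: O, bond orders sum to 1 (valence 2) → 1 H
  atom 6: C, bond orders sum to 4 (valence 4) → 0 H
  atom 7: O, bond orders sum to 2 (valence 2) → 0 H
  atom 8: C, bond orders sum to 1 (valence 4) → 3 H
  atom 9: C, bond orders sum to 4 (valence 4) → 0 H
  atom 10: N, bond orders sum to 3 (valence 3) → 0 H
  atom 11: F (halogen, monovalent) → 0 H
Totals → C:6, H:5, F:1, I:1, N:1, O:2.
In Hill order: C6H5FINO2.

C6H5FINO2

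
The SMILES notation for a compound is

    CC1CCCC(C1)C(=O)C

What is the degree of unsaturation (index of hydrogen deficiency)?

Molecular formula: C9H16O.
DoU = (2C + 2 + N − H − X) / 2, where X is the halogen count and O/S are ignored.
    = (2·9 + 2 + 0 − 16 − 0) / 2 = 4 / 2 = 2.

2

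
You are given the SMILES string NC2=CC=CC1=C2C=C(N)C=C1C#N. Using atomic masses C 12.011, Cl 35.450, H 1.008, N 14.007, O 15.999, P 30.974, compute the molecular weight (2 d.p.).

183.21 g/mol

First, the molecular formula is C11H9N3 (counting implicit H from valence).
  C: 11 × 12.011 = 132.121
  H: 9 × 1.008 = 9.072
  N: 3 × 14.007 = 42.021
Sum: 11×12.011 + 9×1.008 + 3×14.007 = 183.214 → 183.21 g/mol.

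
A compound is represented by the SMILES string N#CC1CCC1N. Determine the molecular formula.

Walk through each heavy atom and fill implicit hydrogens from standard valence (C 4, N 3, O 2, S 2, halogen 1):
  atom 1: N, bond orders sum to 3 (valence 3) → 0 H
  atom 2: C, bond orders sum to 4 (valence 4) → 0 H
  atom 3: C, bond orders sum to 3 (valence 4) → 1 H
  atom 4: C, bond orders sum to 2 (valence 4) → 2 H
  atom 5: C, bond orders sum to 2 (valence 4) → 2 H
  atom 6: C, bond orders sum to 3 (valence 4) → 1 H
  atom 7: N, bond orders sum to 1 (valence 3) → 2 H
Totals → C:5, H:8, N:2.
In Hill order: C5H8N2.

C5H8N2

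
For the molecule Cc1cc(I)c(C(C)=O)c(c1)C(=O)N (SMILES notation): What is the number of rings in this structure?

In SMILES, each pair of matching ring-closure digits denotes one ring-closing bond; the number of such bonds equals the number of independent rings.
Ring-closure bonds here: 1.

1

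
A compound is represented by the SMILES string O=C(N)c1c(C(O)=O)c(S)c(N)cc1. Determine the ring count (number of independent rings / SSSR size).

1

In SMILES, each pair of matching ring-closure digits denotes one ring-closing bond; the number of such bonds equals the number of independent rings.
Ring-closure bonds here: 1.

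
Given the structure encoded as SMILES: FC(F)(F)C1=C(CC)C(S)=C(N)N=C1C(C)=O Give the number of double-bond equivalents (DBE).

Degree of unsaturation = (number of rings) + (number of π bonds).
Ring closures in the SMILES: 1.
π bonds: 4 double bonds (each 1 DoU) → 4 DoU from unsaturation.
Total DoU = 1 + 4 = 5.

5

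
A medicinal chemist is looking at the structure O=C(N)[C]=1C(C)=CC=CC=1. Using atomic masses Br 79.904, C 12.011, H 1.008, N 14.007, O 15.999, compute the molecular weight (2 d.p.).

First, the molecular formula is C8H9NO (counting implicit H from valence).
  C: 8 × 12.011 = 96.088
  H: 9 × 1.008 = 9.072
  N: 1 × 14.007 = 14.007
  O: 1 × 15.999 = 15.999
Sum: 8×12.011 + 9×1.008 + 1×14.007 + 1×15.999 = 135.166 → 135.17 g/mol.

135.17 g/mol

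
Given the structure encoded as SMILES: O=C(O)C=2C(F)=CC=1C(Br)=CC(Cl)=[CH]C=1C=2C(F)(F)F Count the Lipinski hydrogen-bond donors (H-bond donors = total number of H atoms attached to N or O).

Donors: find every N or O and count the H atoms it carries.
  atom 1 (O): bond orders sum to 2 → 0 H
  atom 3 (O): bond orders sum to 1 → 1 H
Lipinski HBD = 1.

1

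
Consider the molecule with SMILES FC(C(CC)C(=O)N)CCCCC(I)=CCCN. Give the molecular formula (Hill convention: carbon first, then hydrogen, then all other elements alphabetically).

Walk through each heavy atom and fill implicit hydrogens from standard valence (C 4, N 3, O 2, S 2, halogen 1):
  atom 1: F (halogen, monovalent) → 0 H
  atom 2: C, bond orders sum to 3 (valence 4) → 1 H
  atom 3: C, bond orders sum to 3 (valence 4) → 1 H
  atom 4: C, bond orders sum to 2 (valence 4) → 2 H
  atom 5: C, bond orders sum to 1 (valence 4) → 3 H
  atom 6: C, bond orders sum to 4 (valence 4) → 0 H
  atom 7: O, bond orders sum to 2 (valence 2) → 0 H
  atom 8: N, bond orders sum to 1 (valence 3) → 2 H
  atom 9: C, bond orders sum to 2 (valence 4) → 2 H
  atom 10: C, bond orders sum to 2 (valence 4) → 2 H
  atom 11: C, bond orders sum to 2 (valence 4) → 2 H
  atom 12: C, bond orders sum to 2 (valence 4) → 2 H
  atom 13: C, bond orders sum to 4 (valence 4) → 0 H
  atom 14: I (halogen, monovalent) → 0 H
  atom 15: C, bond orders sum to 3 (valence 4) → 1 H
  atom 16: C, bond orders sum to 2 (valence 4) → 2 H
  atom 17: C, bond orders sum to 2 (valence 4) → 2 H
  atom 18: N, bond orders sum to 1 (valence 3) → 2 H
Totals → C:13, H:24, F:1, I:1, N:2, O:1.

C13H24FIN2O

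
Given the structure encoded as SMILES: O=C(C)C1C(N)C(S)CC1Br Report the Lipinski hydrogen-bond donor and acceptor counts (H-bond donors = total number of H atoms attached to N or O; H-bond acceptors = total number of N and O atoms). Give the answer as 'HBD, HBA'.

Donors: find every N or O and count the H atoms it carries.
  atom 1 (O): bond orders sum to 2 → 0 H
  atom 6 (N): bond orders sum to 1 → 2 H
Lipinski HBD = 2.
Acceptors: N atoms = 1, O atoms = 1 → HBA = 2.

2, 2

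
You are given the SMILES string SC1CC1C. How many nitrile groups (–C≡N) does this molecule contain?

Scan the SMILES for the nitrile motif — none present.
Groups that are present: 1 thiol.

0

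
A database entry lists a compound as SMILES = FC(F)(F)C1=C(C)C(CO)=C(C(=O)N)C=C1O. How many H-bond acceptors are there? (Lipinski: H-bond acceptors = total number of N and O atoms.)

4

N atoms: 1; O atoms: 3.
Lipinski HBA = 1 + 3 = 4.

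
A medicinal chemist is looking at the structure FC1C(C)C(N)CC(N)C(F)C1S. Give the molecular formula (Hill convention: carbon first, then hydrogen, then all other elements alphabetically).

Walk through each heavy atom and fill implicit hydrogens from standard valence (C 4, N 3, O 2, S 2, halogen 1):
  atom 1: F (halogen, monovalent) → 0 H
  atom 2: C, bond orders sum to 3 (valence 4) → 1 H
  atom 3: C, bond orders sum to 3 (valence 4) → 1 H
  atom 4: C, bond orders sum to 1 (valence 4) → 3 H
  atom 5: C, bond orders sum to 3 (valence 4) → 1 H
  atom 6: N, bond orders sum to 1 (valence 3) → 2 H
  atom 7: C, bond orders sum to 2 (valence 4) → 2 H
  atom 8: C, bond orders sum to 3 (valence 4) → 1 H
  atom 9: N, bond orders sum to 1 (valence 3) → 2 H
  atom 10: C, bond orders sum to 3 (valence 4) → 1 H
  atom 11: F (halogen, monovalent) → 0 H
  atom 12: C, bond orders sum to 3 (valence 4) → 1 H
  atom 13: S, bond orders sum to 1 (valence 2) → 1 H
Totals → C:8, H:16, F:2, N:2, S:1.
In Hill order: C8H16F2N2S.

C8H16F2N2S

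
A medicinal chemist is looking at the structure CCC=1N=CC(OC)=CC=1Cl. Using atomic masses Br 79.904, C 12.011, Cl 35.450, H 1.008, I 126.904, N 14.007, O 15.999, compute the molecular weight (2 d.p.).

First, the molecular formula is C8H10ClNO (counting implicit H from valence).
  C: 8 × 12.011 = 96.088
  Cl: 1 × 35.450 = 35.450
  H: 10 × 1.008 = 10.080
  N: 1 × 14.007 = 14.007
  O: 1 × 15.999 = 15.999
Sum: 8×12.011 + 1×35.450 + 10×1.008 + 1×14.007 + 1×15.999 = 171.624 → 171.62 g/mol.

171.62 g/mol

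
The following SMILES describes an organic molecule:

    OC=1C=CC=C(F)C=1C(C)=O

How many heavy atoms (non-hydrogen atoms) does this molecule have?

11

Every atom symbol written in the SMILES (organic subset) is one heavy atom; implicit H are not written.
Heavy atoms by element → C:8, F:1, O:2.
Total: 11.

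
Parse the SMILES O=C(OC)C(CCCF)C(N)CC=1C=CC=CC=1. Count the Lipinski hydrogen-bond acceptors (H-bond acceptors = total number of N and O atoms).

N atoms: 1; O atoms: 2.
Lipinski HBA = 1 + 2 = 3.

3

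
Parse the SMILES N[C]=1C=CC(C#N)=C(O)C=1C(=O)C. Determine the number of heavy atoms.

Every atom symbol written in the SMILES (organic subset) is one heavy atom; implicit H are not written.
Heavy atoms by element → C:9, N:2, O:2.
Total: 13.

13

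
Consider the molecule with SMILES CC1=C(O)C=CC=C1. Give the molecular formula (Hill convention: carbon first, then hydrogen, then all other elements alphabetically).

Walk through each heavy atom and fill implicit hydrogens from standard valence (C 4, N 3, O 2, S 2, halogen 1):
  atom 1: C, bond orders sum to 1 (valence 4) → 3 H
  atom 2: C, bond orders sum to 4 (valence 4) → 0 H
  atom 3: C, bond orders sum to 4 (valence 4) → 0 H
  atom 4: O, bond orders sum to 1 (valence 2) → 1 H
  atom 5: C, bond orders sum to 3 (valence 4) → 1 H
  atom 6: C, bond orders sum to 3 (valence 4) → 1 H
  atom 7: C, bond orders sum to 3 (valence 4) → 1 H
  atom 8: C, bond orders sum to 3 (valence 4) → 1 H
Totals → C:7, H:8, O:1.
In Hill order: C7H8O.

C7H8O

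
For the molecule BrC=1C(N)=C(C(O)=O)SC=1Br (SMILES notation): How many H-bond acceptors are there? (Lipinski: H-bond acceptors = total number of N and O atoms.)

3

N atoms: 1; O atoms: 2.
Lipinski HBA = 1 + 2 = 3.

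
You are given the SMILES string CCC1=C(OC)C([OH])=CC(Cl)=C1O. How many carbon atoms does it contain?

9

Count every carbon token in the SMILES (each C, including those in ring-closure positions and inside branches).
Carbon count: 9.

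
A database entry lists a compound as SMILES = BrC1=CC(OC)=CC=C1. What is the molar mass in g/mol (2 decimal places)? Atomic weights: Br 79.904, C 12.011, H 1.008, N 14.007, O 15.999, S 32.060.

First, the molecular formula is C7H7BrO (counting implicit H from valence).
  Br: 1 × 79.904 = 79.904
  C: 7 × 12.011 = 84.077
  H: 7 × 1.008 = 7.056
  O: 1 × 15.999 = 15.999
Sum: 1×79.904 + 7×12.011 + 7×1.008 + 1×15.999 = 187.036 → 187.04 g/mol.

187.04 g/mol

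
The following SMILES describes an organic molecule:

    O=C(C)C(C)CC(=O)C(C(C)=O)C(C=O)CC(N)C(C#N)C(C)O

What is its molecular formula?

C17H26N2O5

Walk through each heavy atom and fill implicit hydrogens from standard valence (C 4, N 3, O 2, S 2, halogen 1):
  atom 1: O, bond orders sum to 2 (valence 2) → 0 H
  atom 2: C, bond orders sum to 4 (valence 4) → 0 H
  atom 3: C, bond orders sum to 1 (valence 4) → 3 H
  atom 4: C, bond orders sum to 3 (valence 4) → 1 H
  atom 5: C, bond orders sum to 1 (valence 4) → 3 H
  atom 6: C, bond orders sum to 2 (valence 4) → 2 H
  atom 7: C, bond orders sum to 4 (valence 4) → 0 H
  atom 8: O, bond orders sum to 2 (valence 2) → 0 H
  atom 9: C, bond orders sum to 3 (valence 4) → 1 H
  atom 10: C, bond orders sum to 4 (valence 4) → 0 H
  atom 11: C, bond orders sum to 1 (valence 4) → 3 H
  atom 12: O, bond orders sum to 2 (valence 2) → 0 H
  atom 13: C, bond orders sum to 3 (valence 4) → 1 H
  atom 14: C, bond orders sum to 3 (valence 4) → 1 H
  atom 15: O, bond orders sum to 2 (valence 2) → 0 H
  atom 16: C, bond orders sum to 2 (valence 4) → 2 H
  atom 17: C, bond orders sum to 3 (valence 4) → 1 H
  atom 18: N, bond orders sum to 1 (valence 3) → 2 H
  atom 19: C, bond orders sum to 3 (valence 4) → 1 H
  atom 20: C, bond orders sum to 4 (valence 4) → 0 H
  atom 21: N, bond orders sum to 3 (valence 3) → 0 H
  atom 22: C, bond orders sum to 3 (valence 4) → 1 H
  atom 23: C, bond orders sum to 1 (valence 4) → 3 H
  atom 24: O, bond orders sum to 1 (valence 2) → 1 H
Totals → C:17, H:26, N:2, O:5.
In Hill order: C17H26N2O5.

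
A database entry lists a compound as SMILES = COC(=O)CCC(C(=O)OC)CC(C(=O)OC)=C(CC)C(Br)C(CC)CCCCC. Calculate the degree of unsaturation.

Degree of unsaturation = (number of rings) + (number of π bonds).
Ring closures in the SMILES: 0.
π bonds: 4 double bonds (each 1 DoU) → 4 DoU from unsaturation.
Total DoU = 0 + 4 = 4.

4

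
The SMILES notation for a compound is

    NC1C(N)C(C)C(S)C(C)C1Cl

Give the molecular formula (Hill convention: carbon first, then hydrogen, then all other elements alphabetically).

C8H17ClN2S

Walk through each heavy atom and fill implicit hydrogens from standard valence (C 4, N 3, O 2, S 2, halogen 1):
  atom 1: N, bond orders sum to 1 (valence 3) → 2 H
  atom 2: C, bond orders sum to 3 (valence 4) → 1 H
  atom 3: C, bond orders sum to 3 (valence 4) → 1 H
  atom 4: N, bond orders sum to 1 (valence 3) → 2 H
  atom 5: C, bond orders sum to 3 (valence 4) → 1 H
  atom 6: C, bond orders sum to 1 (valence 4) → 3 H
  atom 7: C, bond orders sum to 3 (valence 4) → 1 H
  atom 8: S, bond orders sum to 1 (valence 2) → 1 H
  atom 9: C, bond orders sum to 3 (valence 4) → 1 H
  atom 10: C, bond orders sum to 1 (valence 4) → 3 H
  atom 11: C, bond orders sum to 3 (valence 4) → 1 H
  atom 12: Cl (halogen, monovalent) → 0 H
Totals → C:8, H:17, Cl:1, N:2, S:1.
In Hill order: C8H17ClN2S.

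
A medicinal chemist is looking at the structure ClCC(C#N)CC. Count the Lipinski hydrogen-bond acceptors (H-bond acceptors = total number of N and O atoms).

1

N atoms: 1; O atoms: 0.
Lipinski HBA = 1 + 0 = 1.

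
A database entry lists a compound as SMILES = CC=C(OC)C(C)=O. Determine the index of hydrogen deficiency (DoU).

Molecular formula: C6H10O2.
DoU = (2C + 2 + N − H − X) / 2, where X is the halogen count and O/S are ignored.
    = (2·6 + 2 + 0 − 10 − 0) / 2 = 4 / 2 = 2.

2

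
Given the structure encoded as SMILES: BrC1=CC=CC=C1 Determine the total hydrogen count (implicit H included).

5

Walk through each heavy atom and fill implicit hydrogens from standard valence (C 4, N 3, O 2, S 2, halogen 1):
  atom 1: Br (halogen, monovalent) → 0 H
  atom 2: C, bond orders sum to 4 (valence 4) → 0 H
  atom 3: C, bond orders sum to 3 (valence 4) → 1 H
  atom 4: C, bond orders sum to 3 (valence 4) → 1 H
  atom 5: C, bond orders sum to 3 (valence 4) → 1 H
  atom 6: C, bond orders sum to 3 (valence 4) → 1 H
  atom 7: C, bond orders sum to 3 (valence 4) → 1 H
Total hydrogens: 5.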